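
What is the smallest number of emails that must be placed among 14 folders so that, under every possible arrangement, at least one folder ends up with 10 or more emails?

With 126 emails one could put exactly 9 in each of the 14 folders, and no folder would reach 10.
By the pigeonhole principle, one more email must land in a folder that already has 9, giving it 10.
So 14 × 9 + 1 = 127 emails are required.

127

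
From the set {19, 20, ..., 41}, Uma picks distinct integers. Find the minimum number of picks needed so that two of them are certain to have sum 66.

16

Group the elements by complementary pair {x, 66−x}: {25,41}, {26,40}, {27,39}, …, giving 8 two-element pairs, the single value 33 (it cannot pair with itself since the integers are distinct), and 6 integers whose partner 66−x falls outside [19,41].
By the pigeonhole principle, treating each of those 15 groups as a pigeonhole, one can pick one integer per group — 15 integers — with no two summing to 66.
The 16th integer lands in an occupied pair, forcing a sum of 66.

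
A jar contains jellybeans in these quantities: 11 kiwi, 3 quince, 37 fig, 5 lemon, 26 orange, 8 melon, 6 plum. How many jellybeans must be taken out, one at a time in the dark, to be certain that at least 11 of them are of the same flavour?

53

An adversary could hand out at most 10 jellybeans per flavour (4 flavours run out sooner): 10 + 3 + 10 + 5 + 10 + 8 + 6 = 52 jellybeans and still no flavour has 11.
One more jellybean lands in a flavour already at 10, so 53 draws are enough and 52 are not.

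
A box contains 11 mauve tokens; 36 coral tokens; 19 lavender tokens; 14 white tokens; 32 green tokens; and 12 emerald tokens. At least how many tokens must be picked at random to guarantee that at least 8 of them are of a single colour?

An adversary could hand out at most 7 tokens per colour: 7 + 7 + 7 + 7 + 7 + 7 = 42 tokens and still no colour has 8.
By the pigeonhole principle, one more token lands in a colour already at 7, so 43 draws are enough and 42 are not.

43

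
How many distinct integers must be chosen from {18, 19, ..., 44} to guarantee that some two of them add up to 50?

21

Two chosen integers sum to 50 exactly when both halves of some pair {x, 50−x} with 18 ≤ x ≤ 50−x ≤ 32 are chosen — 7 such pairs.
The remaining 13 elements (those with no distinct partner in range) can never complete a 50-sum, so the worst case takes all of them and one from each pair: 13 + 7 = 20.
The 21st integer has to be the second member of some pair, so 20 + 1 = 21.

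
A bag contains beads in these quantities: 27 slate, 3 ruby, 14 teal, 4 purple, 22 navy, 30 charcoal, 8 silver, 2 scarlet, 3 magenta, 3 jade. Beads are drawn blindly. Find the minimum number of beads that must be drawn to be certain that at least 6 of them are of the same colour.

By the pigeonhole principle, put each drawn bead into a box by colour. The largest draw with every box below 6 takes min(count, 5) from each colour; colours with fewer than 5 contribute all they have.
Σ min(cᵢ, 5) = 5 + 3 + 5 + 4 + 5 + 5 + 5 + 2 + 3 + 3 = 40.
Draw number 40 + 1 = 41 must push one box to 6.

41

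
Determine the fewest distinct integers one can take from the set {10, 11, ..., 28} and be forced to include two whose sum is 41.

A set avoiding the sum 41 can contain at most one of each pair {x, 41−x}, plus the 3 elements whose complement lies outside the range.
The integers 10, …, 20 (11 of them) are such a set: any two sum to at least 10+11 = 21 and at most 19+20 = 39 < 41.
Any 12th integer completes one of the 8 pairs, so 12 choices force a sum of 41.

12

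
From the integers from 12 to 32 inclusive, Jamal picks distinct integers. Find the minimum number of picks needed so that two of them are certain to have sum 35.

A set avoiding the sum 35 can contain at most one of each pair {x, 35−x}, plus the 9 elements whose complement lies outside the range.
The integers 18, …, 32 (15 of them) are such a set: any two sum to at least 18+19 = 37 > 35.
By the pigeonhole principle, any 16th integer completes one of the 6 pairs, so 16 choices force a sum of 35.

16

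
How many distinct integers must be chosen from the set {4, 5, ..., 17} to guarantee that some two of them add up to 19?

A set avoiding the sum 19 can contain at most one of each pair {x, 19−x}, plus the 2 elements whose complement lies outside the range.
The integers 10, …, 17 (8 of them) are such a set: any two sum to at least 10+11 = 21 > 19.
Any 9th integer completes one of the 6 pairs, so 9 choices force a sum of 19.

9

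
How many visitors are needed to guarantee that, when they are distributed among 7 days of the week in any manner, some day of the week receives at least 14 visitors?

92

With 91 visitors one could put exactly 13 in each of the 7 days of the week, and no day of the week would reach 14.
By pigeonhole, one more visitor must land in a day of the week that already has 13, giving it 14.
So 7 × 13 + 1 = 92 visitors are required.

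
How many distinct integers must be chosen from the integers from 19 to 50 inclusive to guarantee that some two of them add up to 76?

21

Two chosen integers sum to 76 exactly when both halves of some pair {x, 76−x} with 26 ≤ x ≤ 76−x ≤ 50 are chosen — 12 such pairs.
The remaining 8 elements (those with no distinct partner in range) can never complete a 76-sum, so the worst case takes all of them and one from each pair: 8 + 12 = 20.
Pigeonhole: the 21st integer has to be the second member of some pair, so 20 + 1 = 21.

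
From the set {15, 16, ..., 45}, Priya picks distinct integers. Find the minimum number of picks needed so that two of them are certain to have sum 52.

Two chosen integers sum to 52 exactly when both halves of some pair {x, 52−x} with 15 ≤ x ≤ 52−x ≤ 37 are chosen — 11 such pairs.
The remaining 9 elements (those with no distinct partner in range) can never complete a 52-sum, so the worst case takes all of them and one from each pair: 9 + 11 = 20.
Pigeonhole: the 21st integer has to be the second member of some pair, so 20 + 1 = 21.

21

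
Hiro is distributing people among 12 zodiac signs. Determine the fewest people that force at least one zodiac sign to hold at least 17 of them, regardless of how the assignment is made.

193

With 192 people one could put exactly 16 in each of the 12 zodiac signs, and no zodiac sign would reach 17.
By pigeonhole, one more person must land in a zodiac sign that already has 16, giving it 17.
So 12 × 16 + 1 = 193 people are required.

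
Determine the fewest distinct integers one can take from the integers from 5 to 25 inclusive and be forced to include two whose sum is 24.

A set avoiding the sum 24 can contain at most one of each pair {x, 24−x}, plus the 7 elements whose complement lies outside the range or equal to its own complement.
The integers 12, …, 25 (14 of them) are such a set: any two sum to at least 12+13 = 25 > 24.
By the pigeonhole principle, any 15th integer completes one of the 7 pairs, so 15 choices force a sum of 24.

15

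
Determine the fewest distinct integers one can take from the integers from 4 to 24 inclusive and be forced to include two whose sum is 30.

13

Group the elements by complementary pair {x, 30−x}: {6,24}, {7,23}, {8,22}, …, giving 9 two-element pairs; the single value 15 (it cannot pair with itself since the integers are distinct); and 2 integers whose partner 30−x falls outside [4,24].
By the pigeonhole principle, treating each of those 12 groups as a pigeonhole, one can pick one integer per group — 12 integers — with no two summing to 30.
The 13th integer lands in an occupied pair, forcing a sum of 30.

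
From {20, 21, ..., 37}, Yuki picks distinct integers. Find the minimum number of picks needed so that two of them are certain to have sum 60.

12

A set avoiding the sum 60 can contain at most one of each pair {x, 60−x}, plus the 4 elements whose complement lies outside the range or equal to its own complement.
The integers 20, …, 30 (11 of them) are such a set: any two sum to at least 20+21 = 41 and at most 29+30 = 59 < 60.
Pigeonhole: any 12th integer completes one of the 7 pairs, so 12 choices force a sum of 60.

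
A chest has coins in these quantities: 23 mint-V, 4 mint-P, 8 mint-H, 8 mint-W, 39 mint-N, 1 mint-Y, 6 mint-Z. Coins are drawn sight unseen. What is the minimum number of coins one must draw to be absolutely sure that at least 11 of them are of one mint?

The 7 mints are the holes; the coins drawn are the pigeons.
To avoid 11 of any one mint, the worst case takes at most 10 of each mint, or every coin of a mint that has fewer than 10.
That gives 10 + 4 + 8 + 8 + 10 + 1 + 6 = 47 coins with no mint reaching 11.
The next coin forces some mint to 11, so 47 + 1 = 48.

48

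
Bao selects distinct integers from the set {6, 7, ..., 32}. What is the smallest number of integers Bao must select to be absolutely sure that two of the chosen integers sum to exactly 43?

A set avoiding the sum 43 can contain at most one of each pair {x, 43−x}, plus the 5 elements whose complement lies outside the range.
The integers 6, …, 21 (16 of them) are such a set: any two sum to at least 6+7 = 13 and at most 20+21 = 41 < 43.
Any 17th integer completes one of the 11 pairs, so 17 choices force a sum of 43.

17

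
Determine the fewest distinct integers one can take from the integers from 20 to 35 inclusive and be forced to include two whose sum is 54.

Group the elements by complementary pair {x, 54−x}: {20,34}, {21,33}, {22,32}, …, giving 7 two-element pairs; the single value 27 (it cannot pair with itself since the integers are distinct); and 1 integer whose partner 54−x falls outside [20,35].
Treating each of those 9 groups as a pigeonhole, one can pick one integer per group — 9 integers — with no two summing to 54.
The 10th integer lands in an occupied pair, forcing a sum of 54.

10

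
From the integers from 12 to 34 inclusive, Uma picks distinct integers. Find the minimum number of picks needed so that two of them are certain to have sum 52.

Two chosen integers sum to 52 exactly when both halves of some pair {x, 52−x} with 18 ≤ x ≤ 52−x ≤ 34 are chosen — 8 such pairs.
The remaining 7 elements (those with no distinct partner in range) can never complete a 52-sum, so the worst case takes all of them and one from each pair: 7 + 8 = 15.
The 16th integer has to be the second member of some pair, so 15 + 1 = 16.

16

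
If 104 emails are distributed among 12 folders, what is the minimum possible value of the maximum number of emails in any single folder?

By pigeonhole, the 12 folders are the holes and the 104 emails are the pigeons.
If every folder held at most 8 emails, the total would be at most 12 × 8 = 96, which is less than 104.
So some folder holds at least ⌈104/12⌉ = 9 emails.

9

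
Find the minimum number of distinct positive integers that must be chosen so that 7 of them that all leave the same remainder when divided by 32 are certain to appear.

The 32 residue classes mod 32 are the pigeonholes.
With 192 integers one could put 6 in each residue class and have no class reach 7.
The 193rd integer pushes some class to 7, so 32·6 + 1 = 193.

193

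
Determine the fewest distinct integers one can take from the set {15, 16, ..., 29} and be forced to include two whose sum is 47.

Two chosen integers sum to 47 exactly when both halves of some pair {x, 47−x} with 18 ≤ x ≤ 47−x ≤ 29 are chosen — 6 such pairs.
The remaining 3 elements (those with no distinct partner in range) can never complete a 47-sum, so the worst case takes all of them and one from each pair: 3 + 6 = 9.
The 10th integer has to be the second member of some pair, so 9 + 1 = 10.

10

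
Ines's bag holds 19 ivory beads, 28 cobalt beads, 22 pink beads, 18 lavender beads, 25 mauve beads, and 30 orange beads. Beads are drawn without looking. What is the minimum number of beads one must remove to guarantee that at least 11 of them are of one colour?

By the pigeonhole principle, the 6 colours are the holes; the beads drawn are the pigeons.
To avoid 11 of any one colour, the worst case takes at most 10 of each colour.
That gives 10 + 10 + 10 + 10 + 10 + 10 = 60 beads with no colour reaching 11.
The next bead forces some colour to 11, so 60 + 1 = 61.

61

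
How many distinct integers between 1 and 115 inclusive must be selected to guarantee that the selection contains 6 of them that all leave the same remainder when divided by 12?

Pigeonhole: the 12 residue classes mod 12 are the pigeonholes.
With 60 integers one could put 5 in each residue class and have no class reach 6.
The 61st integer pushes some class to 6, so 12·5 + 1 = 61.

61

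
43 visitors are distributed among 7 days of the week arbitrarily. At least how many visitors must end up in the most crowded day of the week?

The 7 days of the week are the holes and the 43 visitors are the pigeons.
If every day of the week held at most 6 visitors, the total would be at most 7 × 6 = 42, which is less than 43.
So some day of the week holds at least ⌈43/7⌉ = 7 visitors.

7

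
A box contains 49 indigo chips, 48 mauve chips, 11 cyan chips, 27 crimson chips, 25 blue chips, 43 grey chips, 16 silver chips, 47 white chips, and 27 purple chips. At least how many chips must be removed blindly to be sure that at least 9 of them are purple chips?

275

In the worst case for collecting purple chips, every non-purple chip comes out first.
There are 49 + 48 + 11 + 27 + 25 + 43 + 16 + 47 = 266 non-purple chips altogether.
After those, each further chip must be purple, so 266 + 9 = 275 draws guarantee 9 purple chips.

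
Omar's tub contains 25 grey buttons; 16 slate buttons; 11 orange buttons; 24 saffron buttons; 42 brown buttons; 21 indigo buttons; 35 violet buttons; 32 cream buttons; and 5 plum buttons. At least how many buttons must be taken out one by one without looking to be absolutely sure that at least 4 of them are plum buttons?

210

In the worst case for collecting plum buttons, every non-plum button comes out first.
There are 25 + 16 + 11 + 24 + 42 + 21 + 35 + 32 = 206 non-plum buttons altogether.
After those, each further button must be plum, so 206 + 4 = 210 draws guarantee 4 plum buttons.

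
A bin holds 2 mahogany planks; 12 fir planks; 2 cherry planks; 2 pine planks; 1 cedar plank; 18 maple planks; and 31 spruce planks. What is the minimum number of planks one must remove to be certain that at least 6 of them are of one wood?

Pigeonhole: put each drawn plank into a box by wood. The largest draw with every box below 6 takes min(count, 5) from each wood; woods with fewer than 5 contribute all they have.
Σ min(cᵢ, 5) = 2 + 5 + 2 + 2 + 1 + 5 + 5 = 22.
Draw number 22 + 1 = 23 must push one box to 6.

23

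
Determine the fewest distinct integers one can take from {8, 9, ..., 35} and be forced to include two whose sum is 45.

A set avoiding the sum 45 can contain at most one of each pair {x, 45−x}, plus the 2 elements whose complement lies outside the range.
The integers 8, …, 22 (15 of them) are such a set: any two sum to at least 8+9 = 17 and at most 21+22 = 43 < 45.
Any 16th integer completes one of the 13 pairs, so 16 choices force a sum of 45.

16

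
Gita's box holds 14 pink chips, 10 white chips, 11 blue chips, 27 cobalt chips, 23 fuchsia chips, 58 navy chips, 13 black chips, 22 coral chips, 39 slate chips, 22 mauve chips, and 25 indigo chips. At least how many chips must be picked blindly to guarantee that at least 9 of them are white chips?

In the worst case for collecting white chips, every non-white chip comes out first.
There are 14 + 11 + 27 + 23 + 58 + 13 + 22 + 39 + 22 + 25 = 254 non-white chips altogether.
After those, each further chip must be white, so 254 + 9 = 263 draws guarantee 9 white chips.

263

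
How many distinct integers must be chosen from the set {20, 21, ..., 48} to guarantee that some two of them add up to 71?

Group the elements by complementary pair {x, 71−x}: {23,48}, {24,47}, {25,46}, …, giving 13 two-element pairs and 3 integers whose partner 71−x falls outside [20,48].
By pigeonhole, treating each of those 16 groups as a pigeonhole, one can pick one integer per group — 16 integers — with no two summing to 71.
The 17th integer lands in an occupied pair, forcing a sum of 71.

17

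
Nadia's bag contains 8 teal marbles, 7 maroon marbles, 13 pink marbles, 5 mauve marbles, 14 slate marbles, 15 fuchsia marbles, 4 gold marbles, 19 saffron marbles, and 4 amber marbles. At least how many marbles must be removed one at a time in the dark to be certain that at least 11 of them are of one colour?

An adversary could hand out at most 10 marbles per colour (5 colours run out sooner): 8 + 7 + 10 + 5 + 10 + 10 + 4 + 10 + 4 = 68 marbles and still no colour has 11.
Pigeonhole: one more marble lands in a colour already at 10, so 69 draws are enough and 68 are not.

69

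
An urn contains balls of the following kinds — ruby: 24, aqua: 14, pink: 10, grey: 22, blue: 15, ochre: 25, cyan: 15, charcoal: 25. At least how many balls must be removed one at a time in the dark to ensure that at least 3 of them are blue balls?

138

In the worst case for collecting blue balls, every non-blue ball comes out first.
There are 24 + 14 + 10 + 22 + 25 + 15 + 25 = 135 non-blue balls altogether.
After those, each further ball must be blue, so 135 + 3 = 138 draws guarantee 3 blue balls.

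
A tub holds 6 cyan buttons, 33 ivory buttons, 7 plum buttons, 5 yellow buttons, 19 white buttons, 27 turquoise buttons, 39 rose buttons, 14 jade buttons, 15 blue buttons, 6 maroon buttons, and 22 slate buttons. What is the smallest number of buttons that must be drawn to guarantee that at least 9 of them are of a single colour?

The 11 colours are the holes; the buttons drawn are the pigeons.
To avoid 9 of any one colour, the worst case takes at most 8 of each colour, or every button of a colour that has fewer than 8.
That gives 6 + 8 + 7 + 5 + 8 + 8 + 8 + 8 + 8 + 6 + 8 = 80 buttons with no colour reaching 9.
The next button forces some colour to 9, so 80 + 1 = 81.

81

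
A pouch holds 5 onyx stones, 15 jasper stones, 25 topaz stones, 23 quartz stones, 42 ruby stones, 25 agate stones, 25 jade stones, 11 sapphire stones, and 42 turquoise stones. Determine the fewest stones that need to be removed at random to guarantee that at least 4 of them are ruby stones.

175

In the worst case for collecting ruby stones, every non-ruby stone comes out first.
There are 5 + 15 + 25 + 23 + 25 + 25 + 11 + 42 = 171 non-ruby stones altogether.
After those, each further stone must be ruby, so 171 + 4 = 175 draws guarantee 4 ruby stones.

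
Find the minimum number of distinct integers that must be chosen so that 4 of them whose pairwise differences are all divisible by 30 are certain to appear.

Integers whose pairwise differences are multiples of 30 are exactly those sharing a remainder mod 30. The 30 residue classes mod 30 are the pigeonholes.
With 90 integers one could put 3 in each residue class and have no class reach 4.
The 91st integer pushes some class to 4, so 30·3 + 1 = 91.

91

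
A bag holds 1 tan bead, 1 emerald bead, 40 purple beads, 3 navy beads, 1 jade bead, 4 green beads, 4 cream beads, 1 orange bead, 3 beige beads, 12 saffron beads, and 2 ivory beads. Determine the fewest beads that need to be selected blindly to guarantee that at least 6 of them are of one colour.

Pigeonhole: put each drawn bead into a box by colour. The largest draw with every box below 6 takes min(count, 5) from each colour; colours with fewer than 5 contribute all they have.
Σ min(cᵢ, 5) = 1 + 1 + 5 + 3 + 1 + 4 + 4 + 1 + 3 + 5 + 2 = 30.
Draw number 30 + 1 = 31 must push one box to 6.

31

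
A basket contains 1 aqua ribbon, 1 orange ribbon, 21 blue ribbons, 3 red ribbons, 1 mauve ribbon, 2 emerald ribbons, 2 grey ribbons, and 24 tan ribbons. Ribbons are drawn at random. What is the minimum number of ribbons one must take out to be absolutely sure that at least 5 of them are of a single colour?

By pigeonhole, put each drawn ribbon into a box by colour. The largest draw with every box below 5 takes min(count, 4) from each colour; colours with fewer than 4 contribute all they have.
Σ min(cᵢ, 4) = 1 + 1 + 4 + 3 + 1 + 2 + 2 + 4 = 18.
Draw number 18 + 1 = 19 must push one box to 5.

19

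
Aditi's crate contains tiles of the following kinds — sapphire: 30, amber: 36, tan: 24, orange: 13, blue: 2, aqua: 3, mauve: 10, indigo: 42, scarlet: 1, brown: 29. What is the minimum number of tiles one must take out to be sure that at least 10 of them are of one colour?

An adversary could hand out at most 9 tiles per colour (blue, aqua, scarlet run out sooner): 9 + 9 + 9 + 9 + 2 + 3 + 9 + 9 + 1 + 9 = 69 tiles and still no colour has 10.
One more tile lands in a colour already at 9, so 70 draws are enough and 69 are not.

70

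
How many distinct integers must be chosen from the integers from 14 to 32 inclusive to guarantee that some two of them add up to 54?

A set avoiding the sum 54 can contain at most one of each pair {x, 54−x}, plus the 9 elements whose complement lies outside the range or equal to its own complement.
The integers 14, …, 27 (14 of them) are such a set: any two sum to at least 14+15 = 29 and at most 26+27 = 53 < 54.
Pigeonhole: any 15th integer completes one of the 5 pairs, so 15 choices force a sum of 54.

15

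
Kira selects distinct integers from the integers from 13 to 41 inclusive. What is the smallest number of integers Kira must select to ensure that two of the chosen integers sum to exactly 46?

20

A set avoiding the sum 46 can contain at most one of each pair {x, 46−x}, plus the 9 elements whose complement lies outside the range or equal to its own complement.
The integers 23, …, 41 (19 of them) are such a set: any two sum to at least 23+24 = 47 > 46.
Any 20th integer completes one of the 10 pairs, so 20 choices force a sum of 46.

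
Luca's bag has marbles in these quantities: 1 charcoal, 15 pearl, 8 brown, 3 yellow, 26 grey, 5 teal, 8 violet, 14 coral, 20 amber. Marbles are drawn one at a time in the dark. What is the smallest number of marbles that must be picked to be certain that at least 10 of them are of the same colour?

62

Pigeonhole: the 9 colours are the holes; the marbles drawn are the pigeons.
To avoid 10 of any one colour, the worst case takes at most 9 of each colour, or every marble of a colour that has fewer than 9.
That gives 1 + 9 + 8 + 3 + 9 + 5 + 8 + 9 + 9 = 61 marbles with no colour reaching 10.
The next marble forces some colour to 10, so 61 + 1 = 62.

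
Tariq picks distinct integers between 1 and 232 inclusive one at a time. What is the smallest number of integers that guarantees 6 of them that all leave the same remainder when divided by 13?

66

The 13 residue classes mod 13 are the pigeonholes.
With 65 integers one could put 5 in each residue class and have no class reach 6.
The 66th integer pushes some class to 6, so 13·5 + 1 = 66.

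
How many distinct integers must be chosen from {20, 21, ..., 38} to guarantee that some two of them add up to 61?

Two chosen integers sum to 61 exactly when both halves of some pair {x, 61−x} with 23 ≤ x ≤ 61−x ≤ 38 are chosen — 8 such pairs.
The remaining 3 elements (those with no distinct partner in range) can never complete a 61-sum, so the worst case takes all of them and one from each pair: 3 + 8 = 11.
By pigeonhole, the 12th integer has to be the second member of some pair, so 11 + 1 = 12.

12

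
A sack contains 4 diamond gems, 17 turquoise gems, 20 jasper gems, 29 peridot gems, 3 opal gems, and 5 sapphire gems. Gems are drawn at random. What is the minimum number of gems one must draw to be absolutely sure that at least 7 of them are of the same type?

31

The 6 types are the holes; the gems drawn are the pigeons.
To avoid 7 of any one type, the worst case takes at most 6 of each type, or every gem of a type that has fewer than 6.
That gives 4 + 6 + 6 + 6 + 3 + 5 = 30 gems with no type reaching 7.
The next gem forces some type to 7, so 30 + 1 = 31.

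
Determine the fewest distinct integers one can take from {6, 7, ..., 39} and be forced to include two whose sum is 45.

18

A set avoiding the sum 45 can contain at most one of each pair {x, 45−x}.
The integers 23, …, 39 (17 of them) are such a set: any two sum to at least 23+24 = 47 > 45.
Any 18th integer completes one of the 17 pairs, so 18 choices force a sum of 45.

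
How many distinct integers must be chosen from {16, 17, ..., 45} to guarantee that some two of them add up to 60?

17

Group the elements by complementary pair {x, 60−x}: {16,44}, {17,43}, {18,42}, …, giving 14 two-element pairs, the single value 30 (it cannot pair with itself since the integers are distinct), and 1 integer whose partner 60−x falls outside [16,45].
Treating each of those 16 groups as a pigeonhole, one can pick one integer per group — 16 integers — with no two summing to 60.
The 17th integer lands in an occupied pair, forcing a sum of 60.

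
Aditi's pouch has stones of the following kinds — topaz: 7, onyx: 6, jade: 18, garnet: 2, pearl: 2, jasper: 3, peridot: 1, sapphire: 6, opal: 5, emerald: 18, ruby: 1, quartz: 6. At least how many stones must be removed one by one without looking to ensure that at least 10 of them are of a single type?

58

An adversary could hand out at most 9 stones per type (10 types run out sooner): 7 + 6 + 9 + 2 + 2 + 3 + 1 + 6 + 5 + 9 + 1 + 6 = 57 stones and still no type has 10.
One more stone lands in a type already at 9, so 58 draws are enough and 57 are not.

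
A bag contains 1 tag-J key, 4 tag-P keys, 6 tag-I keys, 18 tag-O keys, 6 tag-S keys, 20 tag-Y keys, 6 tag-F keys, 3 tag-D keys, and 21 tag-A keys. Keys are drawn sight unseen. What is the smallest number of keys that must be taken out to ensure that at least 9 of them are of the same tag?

51

Pigeonhole: the 9 tags are the holes; the keys drawn are the pigeons.
To avoid 9 of any one tag, the worst case takes at most 8 of each tag, or every key of a tag that has fewer than 8.
That gives 1 + 4 + 6 + 8 + 6 + 8 + 6 + 3 + 8 = 50 keys with no tag reaching 9.
The next key forces some tag to 9, so 50 + 1 = 51.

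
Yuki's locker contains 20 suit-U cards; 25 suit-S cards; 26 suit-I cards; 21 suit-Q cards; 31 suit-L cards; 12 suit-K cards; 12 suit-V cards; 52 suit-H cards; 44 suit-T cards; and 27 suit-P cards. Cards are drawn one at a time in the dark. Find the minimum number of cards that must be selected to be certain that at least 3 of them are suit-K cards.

261

In the worst case for collecting suit-K cards, every non-suit-K card comes out first.
There are 20 + 25 + 26 + 21 + 31 + 12 + 52 + 44 + 27 = 258 non-suit-K cards altogether.
After those, each further card must be suit-K, so 258 + 3 = 261 draws guarantee 3 suit-K cards.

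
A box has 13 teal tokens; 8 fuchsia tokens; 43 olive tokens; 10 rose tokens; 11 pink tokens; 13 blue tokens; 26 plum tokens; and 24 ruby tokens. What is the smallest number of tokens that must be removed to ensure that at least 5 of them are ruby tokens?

In the worst case for collecting ruby tokens, every non-ruby token comes out first.
There are 13 + 8 + 43 + 10 + 11 + 13 + 26 = 124 non-ruby tokens altogether.
After those, each further token must be ruby, so 124 + 5 = 129 draws guarantee 5 ruby tokens.

129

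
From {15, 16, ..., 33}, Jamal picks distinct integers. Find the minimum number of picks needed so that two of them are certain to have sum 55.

Two chosen integers sum to 55 exactly when both halves of some pair {x, 55−x} with 22 ≤ x ≤ 55−x ≤ 33 are chosen — 6 such pairs.
The remaining 7 elements (those with no distinct partner in range) can never complete a 55-sum, so the worst case takes all of them and one from each pair: 7 + 6 = 13.
The 14th integer has to be the second member of some pair, so 13 + 1 = 14.

14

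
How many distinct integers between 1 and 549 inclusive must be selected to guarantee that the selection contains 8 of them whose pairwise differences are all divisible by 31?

Integers whose pairwise differences are multiples of 31 are exactly those sharing a remainder mod 31. The 31 residue classes mod 31 are the pigeonholes.
With 217 integers one could put 7 in each residue class and have no class reach 8.
The 218th integer pushes some class to 8, so 31·7 + 1 = 218.

218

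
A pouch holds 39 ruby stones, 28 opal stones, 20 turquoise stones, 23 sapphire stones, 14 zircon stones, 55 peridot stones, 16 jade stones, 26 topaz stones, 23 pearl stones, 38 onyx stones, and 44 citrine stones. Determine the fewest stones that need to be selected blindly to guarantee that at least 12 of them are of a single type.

122

Put each drawn stone into a box by type. The largest draw with every box below 12 takes min(count, 11) from each type.
Σ min(cᵢ, 11) = 11 + 11 + 11 + 11 + 11 + 11 + 11 + 11 + 11 + 11 + 11 = 121.
Draw number 121 + 1 = 122 must push one box to 12.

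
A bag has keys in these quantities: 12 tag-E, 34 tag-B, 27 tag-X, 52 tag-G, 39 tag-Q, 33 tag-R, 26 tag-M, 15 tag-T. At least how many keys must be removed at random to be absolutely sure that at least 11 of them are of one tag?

81

An adversary could hand out at most 10 keys per tag: 10 + 10 + 10 + 10 + 10 + 10 + 10 + 10 = 80 keys and still no tag has 11.
Pigeonhole: one more key lands in a tag already at 10, so 81 draws are enough and 80 are not.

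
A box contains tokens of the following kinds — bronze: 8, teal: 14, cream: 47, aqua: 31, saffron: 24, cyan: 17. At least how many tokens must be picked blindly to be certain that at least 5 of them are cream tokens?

99

In the worst case for collecting cream tokens, every non-cream token comes out first.
There are 8 + 14 + 31 + 24 + 17 = 94 non-cream tokens altogether.
After those, each further token must be cream, so 94 + 5 = 99 draws guarantee 5 cream tokens.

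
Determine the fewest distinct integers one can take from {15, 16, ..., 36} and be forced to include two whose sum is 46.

A set avoiding the sum 46 can contain at most one of each pair {x, 46−x}, plus the 6 elements whose complement lies outside the range or equal to its own complement.
The integers 23, …, 36 (14 of them) are such a set: any two sum to at least 23+24 = 47 > 46.
By the pigeonhole principle, any 15th integer completes one of the 8 pairs, so 15 choices force a sum of 46.

15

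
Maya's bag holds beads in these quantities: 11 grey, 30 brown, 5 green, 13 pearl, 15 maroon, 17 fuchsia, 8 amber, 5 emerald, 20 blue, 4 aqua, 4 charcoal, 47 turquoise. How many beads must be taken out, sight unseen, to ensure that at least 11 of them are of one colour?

The 12 colours are the holes; the beads drawn are the pigeons.
To avoid 11 of any one colour, the worst case takes at most 10 of each colour, or every bead of a colour that has fewer than 10.
That gives 10 + 10 + 5 + 10 + 10 + 10 + 8 + 5 + 10 + 4 + 4 + 10 = 96 beads with no colour reaching 11.
The next bead forces some colour to 11, so 96 + 1 = 97.

97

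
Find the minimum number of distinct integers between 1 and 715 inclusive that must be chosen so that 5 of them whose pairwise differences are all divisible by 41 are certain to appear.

165

Integers whose pairwise differences are multiples of 41 are exactly those sharing a remainder mod 41. By the pigeonhole principle, the 41 residue classes mod 41 are the pigeonholes.
With 164 integers one could put 4 in each residue class and have no class reach 5.
The 165th integer pushes some class to 5, so 41·4 + 1 = 165.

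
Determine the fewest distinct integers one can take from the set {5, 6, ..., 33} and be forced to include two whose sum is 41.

17

Two chosen integers sum to 41 exactly when both halves of some pair {x, 41−x} with 8 ≤ x ≤ 41−x ≤ 33 are chosen — 13 such pairs.
The remaining 3 elements (those with no distinct partner in range) can never complete a 41-sum, so the worst case takes all of them and one from each pair: 3 + 13 = 16.
By the pigeonhole principle, the 17th integer has to be the second member of some pair, so 16 + 1 = 17.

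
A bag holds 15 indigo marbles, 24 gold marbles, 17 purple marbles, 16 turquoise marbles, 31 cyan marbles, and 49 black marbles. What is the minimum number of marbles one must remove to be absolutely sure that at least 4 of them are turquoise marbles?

140

In the worst case for collecting turquoise marbles, every non-turquoise marble comes out first.
There are 15 + 24 + 17 + 31 + 49 = 136 non-turquoise marbles altogether.
After those, each further marble must be turquoise, so 136 + 4 = 140 draws guarantee 4 turquoise marbles.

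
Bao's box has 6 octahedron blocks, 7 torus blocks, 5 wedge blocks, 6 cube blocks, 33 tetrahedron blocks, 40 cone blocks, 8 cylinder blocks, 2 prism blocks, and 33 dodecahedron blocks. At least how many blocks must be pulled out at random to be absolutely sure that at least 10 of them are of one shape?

By pigeonhole, put each drawn block into a box by shape. The largest draw with every box below 10 takes min(count, 9) from each shape; shapes with fewer than 9 contribute all they have.
Σ min(cᵢ, 9) = 6 + 7 + 5 + 6 + 9 + 9 + 8 + 2 + 9 = 61.
Draw number 61 + 1 = 62 must push one box to 10.

62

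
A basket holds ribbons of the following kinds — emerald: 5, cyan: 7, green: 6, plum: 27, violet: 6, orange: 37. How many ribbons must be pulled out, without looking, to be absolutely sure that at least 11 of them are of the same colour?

Put each drawn ribbon into a box by colour. The largest draw with every box below 11 takes min(count, 10) from each colour; colours with fewer than 10 contribute all they have.
Σ min(cᵢ, 10) = 5 + 7 + 6 + 10 + 6 + 10 = 44.
Draw number 44 + 1 = 45 must push one box to 11.

45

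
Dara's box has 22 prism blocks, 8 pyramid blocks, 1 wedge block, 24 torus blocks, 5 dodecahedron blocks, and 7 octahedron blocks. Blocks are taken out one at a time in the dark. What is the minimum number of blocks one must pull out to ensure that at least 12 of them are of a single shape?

44

An adversary could hand out at most 11 blocks per shape (4 shapes run out sooner): 11 + 8 + 1 + 11 + 5 + 7 = 43 blocks and still no shape has 12.
Pigeonhole: one more block lands in a shape already at 11, so 44 draws are enough and 43 are not.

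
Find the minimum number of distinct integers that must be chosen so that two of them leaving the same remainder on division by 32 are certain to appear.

The 32 residue classes mod 32 are the pigeonholes.
With 32 integers one could put 1 in each residue class and have no class reach 2.
The 33rd integer pushes some class to 2, so 32·1 + 1 = 33.

33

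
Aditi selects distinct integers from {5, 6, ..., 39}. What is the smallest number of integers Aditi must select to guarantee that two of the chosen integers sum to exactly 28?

Group the elements by complementary pair {x, 28−x}: {5,23}, {6,22}, {7,21}, …, giving 9 two-element pairs, the single value 14 (it cannot pair with itself since the integers are distinct), and 16 integers whose partner 28−x falls outside [5,39].
Treating each of those 26 groups as a pigeonhole, one can pick one integer per group — 26 integers — with no two summing to 28.
The 27th integer lands in an occupied pair, forcing a sum of 28.

27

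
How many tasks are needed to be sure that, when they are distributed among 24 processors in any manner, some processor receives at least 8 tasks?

With 168 tasks one could put exactly 7 in each of the 24 processors, and no processor would reach 8.
Pigeonhole: one more task must land in a processor that already has 7, giving it 8.
So 24 × 7 + 1 = 169 tasks are required.

169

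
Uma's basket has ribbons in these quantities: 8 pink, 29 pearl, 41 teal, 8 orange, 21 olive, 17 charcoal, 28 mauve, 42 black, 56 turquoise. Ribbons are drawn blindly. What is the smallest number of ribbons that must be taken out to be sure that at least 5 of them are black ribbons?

In the worst case for collecting black ribbons, every non-black ribbon comes out first.
There are 8 + 29 + 41 + 8 + 21 + 17 + 28 + 56 = 208 non-black ribbons altogether.
After those, each further ribbon must be black, so 208 + 5 = 213 draws guarantee 5 black ribbons.

213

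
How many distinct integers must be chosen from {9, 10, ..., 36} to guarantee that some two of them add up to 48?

A set avoiding the sum 48 can contain at most one of each pair {x, 48−x}, plus the 4 elements whose complement lies outside the range or equal to its own complement.
The integers 9, …, 24 (16 of them) are such a set: any two sum to at least 9+10 = 19 and at most 23+24 = 47 < 48.
Any 17th integer completes one of the 12 pairs, so 17 choices force a sum of 48.

17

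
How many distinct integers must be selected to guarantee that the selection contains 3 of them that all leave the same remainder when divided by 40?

81

By pigeonhole, the 40 residue classes mod 40 are the pigeonholes.
With 80 integers one could put 2 in each residue class and have no class reach 3.
The 81st integer pushes some class to 3, so 40·2 + 1 = 81.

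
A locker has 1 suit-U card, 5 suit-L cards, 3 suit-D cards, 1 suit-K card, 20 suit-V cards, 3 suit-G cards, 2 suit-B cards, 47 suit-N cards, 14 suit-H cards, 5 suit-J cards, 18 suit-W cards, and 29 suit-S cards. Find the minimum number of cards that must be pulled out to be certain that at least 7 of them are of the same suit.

51

Put each drawn card into a box by suit. The largest draw with every box below 7 takes min(count, 6) from each suit; suits with fewer than 6 contribute all they have.
Σ min(cᵢ, 6) = 1 + 5 + 3 + 1 + 6 + 3 + 2 + 6 + 6 + 5 + 6 + 6 = 50.
Draw number 50 + 1 = 51 must push one box to 7.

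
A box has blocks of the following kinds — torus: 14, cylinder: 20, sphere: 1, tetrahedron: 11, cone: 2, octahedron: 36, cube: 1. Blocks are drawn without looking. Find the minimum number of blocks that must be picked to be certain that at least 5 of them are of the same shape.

By the pigeonhole principle, the 7 shapes are the holes; the blocks drawn are the pigeons.
To avoid 5 of any one shape, the worst case takes at most 4 of each shape, or every block of a shape that has fewer than 4.
That gives 4 + 4 + 1 + 4 + 2 + 4 + 1 = 20 blocks with no shape reaching 5.
The next block forces some shape to 5, so 20 + 1 = 21.

21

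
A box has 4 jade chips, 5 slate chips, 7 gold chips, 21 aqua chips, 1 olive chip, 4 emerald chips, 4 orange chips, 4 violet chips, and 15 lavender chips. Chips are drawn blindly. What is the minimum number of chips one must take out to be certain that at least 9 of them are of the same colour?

46

An adversary could hand out at most 8 chips per colour (7 colours run out sooner): 4 + 5 + 7 + 8 + 1 + 4 + 4 + 4 + 8 = 45 chips and still no colour has 9.
By the pigeonhole principle, one more chip lands in a colour already at 8, so 46 draws are enough and 45 are not.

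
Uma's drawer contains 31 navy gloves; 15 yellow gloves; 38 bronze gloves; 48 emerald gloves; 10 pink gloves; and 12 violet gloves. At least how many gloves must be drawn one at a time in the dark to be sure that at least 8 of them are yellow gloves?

In the worst case for collecting yellow gloves, every non-yellow glove comes out first.
There are 31 + 38 + 48 + 10 + 12 = 139 non-yellow gloves altogether.
After those, each further glove must be yellow, so 139 + 8 = 147 draws guarantee 8 yellow gloves.

147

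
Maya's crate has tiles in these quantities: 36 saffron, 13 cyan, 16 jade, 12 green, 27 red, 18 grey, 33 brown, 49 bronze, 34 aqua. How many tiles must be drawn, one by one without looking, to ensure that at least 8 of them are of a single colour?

An adversary could hand out at most 7 tiles per colour: 7 + 7 + 7 + 7 + 7 + 7 + 7 + 7 + 7 = 63 tiles and still no colour has 8.
One more tile lands in a colour already at 7, so 64 draws are enough and 63 are not.

64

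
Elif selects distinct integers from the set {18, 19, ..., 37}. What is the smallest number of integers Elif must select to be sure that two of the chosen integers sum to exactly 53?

12

Group the elements by complementary pair {x, 53−x}: {18,35}, {19,34}, {20,33}, …, giving 9 two-element pairs and 2 integers whose partner 53−x falls outside [18,37].
Treating each of those 11 groups as a pigeonhole, one can pick one integer per group — 11 integers — with no two summing to 53.
The 12th integer lands in an occupied pair, forcing a sum of 53.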